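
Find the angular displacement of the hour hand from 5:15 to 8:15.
The hour hand moves 0.5 degrees per minute.
Time elapsed: 8:15 - 5:15 = 180 minutes
Angular displacement: 180 x 0.5 = 90 degrees

Final answer: 90 degrees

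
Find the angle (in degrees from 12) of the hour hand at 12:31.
The hour hand moves 30 degrees per hour and 0.5 degrees per minute.
At 12:31: (0) x 30 + 31 x 0.5 = 0 + 15.5 = 15.5 degrees

Final answer: 15.5 degrees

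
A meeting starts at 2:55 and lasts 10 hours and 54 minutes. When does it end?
Starting time: 2:55
Adding 54 minutes to 55 minutes: 55 + 54 = 109 minutes = 1 hour and 49 minutes
Adding 10 hours: 2 + 10 + 1 (carry) = 13 - 12 = 1
Final time: 1:49

Final answer: 1:49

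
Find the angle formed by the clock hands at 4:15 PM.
Hour hand position: 4 x 30 + 15 x 0.5 = 127.5 degrees
Minute hand position: 15 x 6 = 90 degrees
Difference: |127.5 - 90| = 37.5 degrees
The angle between the hands is 37.5 degrees

Final answer: 37.5 degrees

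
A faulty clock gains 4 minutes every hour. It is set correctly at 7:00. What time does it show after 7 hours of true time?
For every 60 true minutes, the faulty clock advances 60 + 4 = 64 minutes.
True elapsed: 7 hours = 420 minutes.
Faulty clock advances: 420 x 64/60 = 448 minutes (drift: 28 minutes ahead).
Shown time: 7:00 + 448 minutes = 2:28.

Final answer: 2:28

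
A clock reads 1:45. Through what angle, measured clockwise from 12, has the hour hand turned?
The hour hand moves 30 degrees per hour and 0.5 degrees per minute.
At 1:45: (1) x 30 + 45 x 0.5 = 30 + 22.5 = 52.5 degrees

Final answer: 52.5 degrees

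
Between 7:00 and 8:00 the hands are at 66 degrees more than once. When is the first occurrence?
At t minutes past 7:00, the hour hand is at 30 x 7 + 0.5t degrees and the minute hand is at 6t degrees.
The smaller angle between them is 66 degrees when |30H - 5.5t| = 66 or |30H - 5.5t| = 294.
With H = 7, solve 30 x 7 - 5.5t = +/- target for each target:
  t = (30 x 7 - 66) / 5.5 = 26.18
  t = (30 x 7 + 66) / 5.5 = 50.18
  t = (30 x 7 - 294) / 5.5 = -15.27 (outside (0, 60))
  t = (30 x 7 + 294) / 5.5 = 91.64 (outside (0, 60))
Valid solutions in (0, 60): {26.18, 50.18} minutes.
The first occurrence is t = 26.18 minutes.
The hands form a 66-degree angle at 26.18 minutes past 7:00.

Final answer: 26.18 minutes past 7:00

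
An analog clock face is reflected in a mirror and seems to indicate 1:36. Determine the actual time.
Reflection across the vertical (12-6) axis maps a hand at angle A degrees to (360 - A) degrees, which sends a reading of T minutes past 12:00 to (720 - T) minutes past 12:00.
Mirror reads 1:36 = 96 minutes past 12:00.
Actual time: (720 - 96) mod 720 = 624 minutes = 10:24.

Final answer: 10:24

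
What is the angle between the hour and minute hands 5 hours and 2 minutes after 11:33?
First find the time 5 hours and 2 minutes after 11:33.
Total minutes: 11 x 60 + 33 + 5 x 60 + 2 = 995.
995 mod 720 = 275 minutes = 4:35.
Now compute the angle at 4:35:
Hour hand: 4 x 30 + 35 x 0.5 = 137.5 degrees
Minute hand: 35 x 6 = 210 degrees
Difference: |137.5 - 210| = 72.5 degrees
The angle is 72.5 degrees

Final answer: 72.5 degrees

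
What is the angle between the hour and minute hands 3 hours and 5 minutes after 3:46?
First find the time 3 hours and 5 minutes after 3:46.
Total minutes: 3 x 60 + 46 + 3 x 60 + 5 = 411.
411 mod 720 = 411 minutes = 6:51.
Now compute the angle at 6:51:
Hour hand: 6 x 30 + 51 x 0.5 = 205.5 degrees
Minute hand: 51 x 6 = 306 degrees
Difference: |205.5 - 306| = 100.5 degrees
The angle is 100.5 degrees

Final answer: 100.5 degrees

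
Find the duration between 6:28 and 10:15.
From 6:28 to 10:15:
(10 x 60 + 15) - (6 x 60 + 28) = 615 - 388 = 227 minutes
= 3 hours and 47 minutes

Final answer: 3 hours and 47 minutes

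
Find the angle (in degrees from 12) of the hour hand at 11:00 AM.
The hour hand moves 30 degrees per hour and 0.5 degrees per minute.
At 11:00: (11) x 30 + 0 x 0.5 = 330 + 0 = 330 degrees

Final answer: 330 degrees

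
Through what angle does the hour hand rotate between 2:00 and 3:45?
The hour hand moves 0.5 degrees per minute.
Time elapsed: 3:45 - 2:00 = 105 minutes
Angular displacement: 105 x 0.5 = 52.5 degrees

Final answer: 52.5 degrees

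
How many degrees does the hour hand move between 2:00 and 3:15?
The hour hand moves 0.5 degrees per minute.
Time elapsed: 3:15 - 2:00 = 75 minutes
Angular displacement: 75 x 0.5 = 37.5 degrees

Final answer: 37.5 degrees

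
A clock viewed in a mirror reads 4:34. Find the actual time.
Reflection across the vertical (12-6) axis maps a hand at angle A degrees to (360 - A) degrees, which sends a reading of T minutes past 12:00 to (720 - T) minutes past 12:00.
Mirror reads 4:34 = 274 minutes past 12:00.
Actual time: (720 - 274) mod 720 = 446 minutes = 7:26.

Final answer: 7:26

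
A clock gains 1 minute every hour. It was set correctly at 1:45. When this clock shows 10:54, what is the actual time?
For every 60 true minutes, the faulty clock advances 61 minutes, so 1 faulty-clock minute corresponds to 60/61 true minutes.
From 1:45 to 10:54 on the faulty dial is 549 minutes.
True elapsed: 549 x 60/61 = 540 minutes = 9 hours.
True time: 1:45 + 9 hours = 10:45.

Final answer: 10:45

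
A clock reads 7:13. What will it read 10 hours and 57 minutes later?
Starting time: 7:13
Adding 57 minutes to 13 minutes: 13 + 57 = 70 minutes = 1 hour and 10 minutes
Adding 10 hours: 7 + 10 + 1 (carry) = 18 - 12 = 6
Final time: 6:10

Final answer: 6:10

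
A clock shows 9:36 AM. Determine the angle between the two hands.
Hour hand position: 9 x 30 + 36 x 0.5 = 288 degrees
Minute hand position: 36 x 6 = 216 degrees
Difference: |288 - 216| = 72 degrees
The angle between the hands is 72 degrees

Final answer: 72 degrees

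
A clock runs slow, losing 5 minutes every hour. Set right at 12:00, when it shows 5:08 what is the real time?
For every 60 true minutes, the faulty clock advances 55 minutes, so 1 faulty-clock minute corresponds to 60/55 true minutes.
From 12:00 to 5:08 on the faulty dial is 308 minutes.
True elapsed: 308 x 60/55 = 336 minutes = 5 hours and 36 minutes.
True time: 12:00 + 5 hours and 36 minutes = 5:36.

Final answer: 5:36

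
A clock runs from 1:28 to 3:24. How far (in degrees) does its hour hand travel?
The hour hand moves 0.5 degrees per minute.
Time elapsed: 3:24 - 1:28 = 116 minutes
Angular displacement: 116 x 0.5 = 58 degrees

Final answer: 58 degrees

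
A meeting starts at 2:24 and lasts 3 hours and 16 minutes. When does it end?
Starting time: 2:24
Adding 16 minutes to 24 minutes: 24 + 16 = 40 minutes
Adding 3 hours: 2 + 3 = 5
Final time: 5:40

Final answer: 5:40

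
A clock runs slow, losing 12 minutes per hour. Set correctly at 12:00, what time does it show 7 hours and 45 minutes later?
For every 60 true minutes, the faulty clock advances 60 - 12 = 48 minutes.
True elapsed: 7 hours and 45 minutes = 465 minutes.
Faulty clock advances: 465 x 48/60 = 372 minutes (drift: 93 minutes behind).
Shown time: 12:00 + 372 minutes = 6:12.

Final answer: 6:12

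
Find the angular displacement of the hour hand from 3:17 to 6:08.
The hour hand moves 0.5 degrees per minute.
Time elapsed: 6:08 - 3:17 = 171 minutes
Angular displacement: 171 x 0.5 = 85.5 degrees

Final answer: 85.5 degrees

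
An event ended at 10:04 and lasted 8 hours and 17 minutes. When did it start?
Starting time: 10:04 = 604 total minutes past 12:00
Subtracting: 8 hours and 17 minutes = 497 minutes
604 - 497 = 107 minutes
= 1 hour and 47 minutes past 12:00 = 1:47

Final answer: 1:47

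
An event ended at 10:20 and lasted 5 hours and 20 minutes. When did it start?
Starting time: 10:20 = 620 total minutes past 12:00
Subtracting: 5 hours and 20 minutes = 320 minutes
620 - 320 = 300 minutes
= 5 hours past 12:00 = 5:00

Final answer: 5:00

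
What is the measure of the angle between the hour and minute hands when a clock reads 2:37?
Hour hand position: 2 x 30 + 37 x 0.5 = 78.5 degrees
Minute hand position: 37 x 6 = 222 degrees
Difference: |78.5 - 222| = 143.5 degrees
The angle between the hands is 143.5 degrees

Final answer: 143.5 degrees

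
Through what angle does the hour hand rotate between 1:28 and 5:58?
The hour hand moves 0.5 degrees per minute.
Time elapsed: 5:58 - 1:28 = 270 minutes
Angular displacement: 270 x 0.5 = 135 degrees

Final answer: 135 degrees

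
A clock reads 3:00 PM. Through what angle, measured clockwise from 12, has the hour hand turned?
The hour hand moves 30 degrees per hour and 0.5 degrees per minute.
At 3:00: (3) x 30 + 0 x 0.5 = 90 + 0 = 90 degrees

Final answer: 90 degrees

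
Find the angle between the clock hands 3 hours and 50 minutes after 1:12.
First find the time 3 hours and 50 minutes after 1:12.
Total minutes: 1 x 60 + 12 + 3 x 60 + 50 = 302.
302 mod 720 = 302 minutes = 5:02.
Now compute the angle at 5:02:
Hour hand: 5 x 30 + 2 x 0.5 = 151 degrees
Minute hand: 2 x 6 = 12 degrees
Difference: |151 - 12| = 139 degrees
The angle is 139 degrees

Final answer: 139 degrees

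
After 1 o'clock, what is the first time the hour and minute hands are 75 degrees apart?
At t minutes past 1:00, the hour hand is at 30 x 1 + 0.5t degrees and the minute hand is at 6t degrees.
The smaller angle between them is 75 degrees when |30H - 5.5t| = 75 or |30H - 5.5t| = 285.
With H = 1, solve 30 x 1 - 5.5t = +/- target for each target:
  t = (30 x 1 - 75) / 5.5 = -8.18 (outside (0, 60))
  t = (30 x 1 + 75) / 5.5 = 19.09
  t = (30 x 1 - 285) / 5.5 = -46.36 (outside (0, 60))
  t = (30 x 1 + 285) / 5.5 = 57.27
Valid solutions in (0, 60): {19.09, 57.27} minutes.
The first occurrence is t = 19.09 minutes.
The hands form a 75-degree angle at 19.09 minutes past 1:00.

Final answer: 19.09 minutes past 1:00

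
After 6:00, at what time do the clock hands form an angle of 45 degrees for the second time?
At t minutes past 6:00, the hour hand is at 30 x 6 + 0.5t degrees and the minute hand is at 6t degrees.
The smaller angle between them is 45 degrees when |30H - 5.5t| = 45 or |30H - 5.5t| = 315.
With H = 6, solve 30 x 6 - 5.5t = +/- target for each target:
  t = (30 x 6 - 45) / 5.5 = 24.55
  t = (30 x 6 + 45) / 5.5 = 40.91
  t = (30 x 6 - 315) / 5.5 = -24.55 (outside (0, 60))
  t = (30 x 6 + 315) / 5.5 = 90 (outside (0, 60))
Valid solutions in (0, 60): {24.55, 40.91} minutes.
The second occurrence is t = 40.91 minutes.
The hands form a 45-degree angle at 40.91 minutes past 6:00.

Final answer: 40.91 minutes past 6:00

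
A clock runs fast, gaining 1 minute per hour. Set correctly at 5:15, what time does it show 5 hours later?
For every 60 true minutes, the faulty clock advances 60 + 1 = 61 minutes.
True elapsed: 5 hours = 300 minutes.
Faulty clock advances: 300 x 61/60 = 305 minutes (drift: 5 minutes ahead).
Shown time: 5:15 + 305 minutes = 10:20.

Final answer: 10:20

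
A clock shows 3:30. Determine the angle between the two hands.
Hour hand position: 3 x 30 + 30 x 0.5 = 105 degrees
Minute hand position: 30 x 6 = 180 degrees
Difference: |105 - 180| = 75 degrees
The angle between the hands is 75 degrees

Final answer: 75 degrees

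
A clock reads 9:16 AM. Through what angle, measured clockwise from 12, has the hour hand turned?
The hour hand moves 30 degrees per hour and 0.5 degrees per minute.
At 9:16: (9) x 30 + 16 x 0.5 = 270 + 8 = 278 degrees

Final answer: 278 degrees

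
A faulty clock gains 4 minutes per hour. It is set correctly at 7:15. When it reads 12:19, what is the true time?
For every 60 true minutes, the faulty clock advances 64 minutes, so 1 faulty-clock minute corresponds to 60/64 true minutes.
From 7:15 to 12:19 on the faulty dial is 304 minutes.
True elapsed: 304 x 60/64 = 285 minutes = 4 hours and 45 minutes.
True time: 7:15 + 4 hours and 45 minutes = 12:00.

Final answer: 12:00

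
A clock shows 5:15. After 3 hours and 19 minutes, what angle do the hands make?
First find the time 3 hours and 19 minutes after 5:15.
Total minutes: 5 x 60 + 15 + 3 x 60 + 19 = 514.
514 mod 720 = 514 minutes = 8:34.
Now compute the angle at 8:34:
Hour hand: 8 x 30 + 34 x 0.5 = 257 degrees
Minute hand: 34 x 6 = 204 degrees
Difference: |257 - 204| = 53 degrees
The angle is 53 degrees

Final answer: 53 degrees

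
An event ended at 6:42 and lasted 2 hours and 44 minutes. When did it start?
Starting time: 6:42 = 402 total minutes past 12:00
Subtracting: 2 hours and 44 minutes = 164 minutes
402 - 164 = 238 minutes
= 3 hours and 58 minutes past 12:00 = 3:58

Final answer: 3:58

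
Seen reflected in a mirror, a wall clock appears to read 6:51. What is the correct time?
Reflection across the vertical (12-6) axis maps a hand at angle A degrees to (360 - A) degrees, which sends a reading of T minutes past 12:00 to (720 - T) minutes past 12:00.
Mirror reads 6:51 = 411 minutes past 12:00.
Actual time: (720 - 411) mod 720 = 309 minutes = 5:09.

Final answer: 5:09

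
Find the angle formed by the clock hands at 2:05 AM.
Hour hand position: 2 x 30 + 5 x 0.5 = 62.5 degrees
Minute hand position: 5 x 6 = 30 degrees
Difference: |62.5 - 30| = 32.5 degrees
The angle between the hands is 32.5 degrees

Final answer: 32.5 degrees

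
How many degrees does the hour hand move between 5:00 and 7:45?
The hour hand moves 0.5 degrees per minute.
Time elapsed: 7:45 - 5:00 = 165 minutes
Angular displacement: 165 x 0.5 = 82.5 degrees

Final answer: 82.5 degrees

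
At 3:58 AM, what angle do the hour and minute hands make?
Hour hand position: 3 x 30 + 58 x 0.5 = 119 degrees
Minute hand position: 58 x 6 = 348 degrees
Difference: |119 - 348| = 229 degrees
Since 229 > 180, the smaller angle is 360 - 229 = 131 degrees

Final answer: 131 degrees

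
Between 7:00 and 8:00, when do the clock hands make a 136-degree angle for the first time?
At t minutes past 7:00, the hour hand is at 30 x 7 + 0.5t degrees and the minute hand is at 6t degrees.
The smaller angle between them is 136 degrees when |30H - 5.5t| = 136 or |30H - 5.5t| = 224.
With H = 7, solve 30 x 7 - 5.5t = +/- target for each target:
  t = (30 x 7 - 136) / 5.5 = 13.45
  t = (30 x 7 + 136) / 5.5 = 62.91 (outside (0, 60))
  t = (30 x 7 - 224) / 5.5 = -2.55 (outside (0, 60))
  t = (30 x 7 + 224) / 5.5 = 78.91 (outside (0, 60))
Valid solutions in (0, 60): {13.45} minutes.
The first occurrence is t = 13.45 minutes.
The hands form a 136-degree angle at 13.45 minutes past 7:00.

Final answer: 13.45 minutes past 7:00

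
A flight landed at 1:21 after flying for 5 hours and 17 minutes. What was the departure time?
Starting time: 1:21 = 81 total minutes past 12:00
Subtracting: 5 hours and 17 minutes = 317 minutes
81 - 317 = -236 (negative, add 12 hours = 720) = 484 minutes
= 8 hours and 4 minutes past 12:00 = 8:04

Final answer: 8:04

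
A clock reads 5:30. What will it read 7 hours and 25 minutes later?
Starting time: 5:30
Adding 25 minutes to 30 minutes: 30 + 25 = 55 minutes
Adding 7 hours: 5 + 7 = 12
Final time: 12:55

Final answer: 12:55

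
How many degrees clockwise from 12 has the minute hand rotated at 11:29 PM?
The minute hand moves 6 degrees per minute.
At 11:29: 29 x 6 = 174 degrees

Final answer: 174 degrees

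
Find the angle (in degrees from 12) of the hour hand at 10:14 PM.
The hour hand moves 30 degrees per hour and 0.5 degrees per minute.
At 10:14: (10) x 30 + 14 x 0.5 = 300 + 7 = 307 degrees

Final answer: 307 degrees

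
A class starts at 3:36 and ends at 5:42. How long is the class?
From 3:36 to 5:42:
(5 x 60 + 42) - (3 x 60 + 36) = 342 - 216 = 126 minutes
= 2 hours and 6 minutes

Final answer: 2 hours and 6 minutes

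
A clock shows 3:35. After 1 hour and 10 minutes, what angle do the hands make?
First find the time 1 hour and 10 minutes after 3:35.
Total minutes: 3 x 60 + 35 + 1 x 60 + 10 = 285.
285 mod 720 = 285 minutes = 4:45.
Now compute the angle at 4:45:
Hour hand: 4 x 30 + 45 x 0.5 = 142.5 degrees
Minute hand: 45 x 6 = 270 degrees
Difference: |142.5 - 270| = 127.5 degrees
The angle is 127.5 degrees

Final answer: 127.5 degrees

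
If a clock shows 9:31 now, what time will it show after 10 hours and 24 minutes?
Starting time: 9:31
Adding 24 minutes to 31 minutes: 31 + 24 = 55 minutes
Adding 10 hours: 9 + 10 = 19 - 12 = 7
Final time: 7:55

Final answer: 7:55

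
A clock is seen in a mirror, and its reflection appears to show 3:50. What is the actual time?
Reflection across the vertical (12-6) axis maps a hand at angle A degrees to (360 - A) degrees, which sends a reading of T minutes past 12:00 to (720 - T) minutes past 12:00.
Mirror reads 3:50 = 230 minutes past 12:00.
Actual time: (720 - 230) mod 720 = 490 minutes = 8:10.

Final answer: 8:10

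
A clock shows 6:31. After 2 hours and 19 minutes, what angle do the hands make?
First find the time 2 hours and 19 minutes after 6:31.
Total minutes: 6 x 60 + 31 + 2 x 60 + 19 = 530.
530 mod 720 = 530 minutes = 8:50.
Now compute the angle at 8:50:
Hour hand: 8 x 30 + 50 x 0.5 = 265 degrees
Minute hand: 50 x 6 = 300 degrees
Difference: |265 - 300| = 35 degrees
The angle is 35 degrees

Final answer: 35 degrees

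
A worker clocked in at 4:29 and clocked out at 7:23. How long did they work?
From 4:29 to 7:23:
(7 x 60 + 23) - (4 x 60 + 29) = 443 - 269 = 174 minutes
= 2 hours and 54 minutes

Final answer: 2 hours and 54 minutes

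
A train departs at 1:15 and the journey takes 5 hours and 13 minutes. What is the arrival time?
Starting time: 1:15
Adding 13 minutes to 15 minutes: 15 + 13 = 28 minutes
Adding 5 hours: 1 + 5 = 6
Final time: 6:28

Final answer: 6:28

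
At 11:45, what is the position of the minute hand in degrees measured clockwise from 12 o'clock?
The minute hand moves 6 degrees per minute.
At 11:45: 45 x 6 = 270 degrees

Final answer: 270 degrees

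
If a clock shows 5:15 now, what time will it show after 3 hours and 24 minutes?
Starting time: 5:15
Adding 24 minutes to 15 minutes: 15 + 24 = 39 minutes
Adding 3 hours: 5 + 3 = 8
Final time: 8:39

Final answer: 8:39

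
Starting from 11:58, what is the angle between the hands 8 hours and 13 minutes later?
First find the time 8 hours and 13 minutes after 11:58.
Total minutes: 11 x 60 + 58 + 8 x 60 + 13 = 1211.
1211 mod 720 = 491 minutes = 8:11.
Now compute the angle at 8:11:
Hour hand: 8 x 30 + 11 x 0.5 = 245.5 degrees
Minute hand: 11 x 6 = 66 degrees
Difference: |245.5 - 66| = 179.5 degrees
The angle is 179.5 degrees

Final answer: 179.5 degrees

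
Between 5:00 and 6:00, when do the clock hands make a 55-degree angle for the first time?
At t minutes past 5:00, the hour hand is at 30 x 5 + 0.5t degrees and the minute hand is at 6t degrees.
The smaller angle between them is 55 degrees when |30H - 5.5t| = 55 or |30H - 5.5t| = 305.
With H = 5, solve 30 x 5 - 5.5t = +/- target for each target:
  t = (30 x 5 - 55) / 5.5 = 17.27
  t = (30 x 5 + 55) / 5.5 = 37.27
  t = (30 x 5 - 305) / 5.5 = -28.18 (outside (0, 60))
  t = (30 x 5 + 305) / 5.5 = 82.73 (outside (0, 60))
Valid solutions in (0, 60): {17.27, 37.27} minutes.
The first occurrence is t = 17.27 minutes.
The hands form a 55-degree angle at 17.27 minutes past 5:00.

Final answer: 17.27 minutes past 5:00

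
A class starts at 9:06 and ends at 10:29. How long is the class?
From 9:06 to 10:29:
(10 x 60 + 29) - (9 x 60 + 6) = 629 - 546 = 83 minutes
= 1 hour and 23 minutes

Final answer: 1 hour and 23 minutes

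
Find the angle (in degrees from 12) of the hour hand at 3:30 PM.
The hour hand moves 30 degrees per hour and 0.5 degrees per minute.
At 3:30: (3) x 30 + 30 x 0.5 = 90 + 15 = 105 degrees

Final answer: 105 degrees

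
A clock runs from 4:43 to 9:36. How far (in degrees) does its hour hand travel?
The hour hand moves 0.5 degrees per minute.
Time elapsed: 9:36 - 4:43 = 293 minutes
Angular displacement: 293 x 0.5 = 146.5 degrees

Final answer: 146.5 degrees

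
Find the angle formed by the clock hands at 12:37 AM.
Hour hand position: 0 x 30 + 37 x 0.5 = 18.5 degrees
Minute hand position: 37 x 6 = 222 degrees
Difference: |18.5 - 222| = 203.5 degrees
Since 203.5 > 180, the smaller angle is 360 - 203.5 = 156.5 degrees

Final answer: 156.5 degrees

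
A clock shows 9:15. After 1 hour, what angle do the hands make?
First find the time 1 hour after 9:15.
Total minutes: 9 x 60 + 15 + 1 x 60 + 0 = 615.
615 mod 720 = 615 minutes = 10:15.
Now compute the angle at 10:15:
Hour hand: 10 x 30 + 15 x 0.5 = 307.5 degrees
Minute hand: 15 x 6 = 90 degrees
Difference: |307.5 - 90| = 217.5 degrees
Smaller angle: 360 - 217.5 = 142.5 degrees

Final answer: 142.5 degrees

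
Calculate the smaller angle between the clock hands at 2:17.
Hour hand position: 2 x 30 + 17 x 0.5 = 68.5 degrees
Minute hand position: 17 x 6 = 102 degrees
Difference: |68.5 - 102| = 33.5 degrees
The angle between the hands is 33.5 degrees

Final answer: 33.5 degrees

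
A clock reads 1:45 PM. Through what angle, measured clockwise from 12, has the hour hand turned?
The hour hand moves 30 degrees per hour and 0.5 degrees per minute.
At 1:45: (1) x 30 + 45 x 0.5 = 30 + 22.5 = 52.5 degrees

Final answer: 52.5 degrees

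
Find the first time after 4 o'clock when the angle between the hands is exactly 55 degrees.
At t minutes past 4:00, the hour hand is at 30 x 4 + 0.5t degrees and the minute hand is at 6t degrees.
The smaller angle between them is 55 degrees when |30H - 5.5t| = 55 or |30H - 5.5t| = 305.
With H = 4, solve 30 x 4 - 5.5t = +/- target for each target:
  t = (30 x 4 - 55) / 5.5 = 11.82
  t = (30 x 4 + 55) / 5.5 = 31.82
  t = (30 x 4 - 305) / 5.5 = -33.64 (outside (0, 60))
  t = (30 x 4 + 305) / 5.5 = 77.27 (outside (0, 60))
Valid solutions in (0, 60): {11.82, 31.82} minutes.
The first occurrence is t = 11.82 minutes.
The hands form a 55-degree angle at 11.82 minutes past 4:00.

Final answer: 11.82 minutes past 4:00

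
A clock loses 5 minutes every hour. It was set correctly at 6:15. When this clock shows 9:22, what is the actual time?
For every 60 true minutes, the faulty clock advances 55 minutes, so 1 faulty-clock minute corresponds to 60/55 true minutes.
From 6:15 to 9:22 on the faulty dial is 187 minutes.
True elapsed: 187 x 60/55 = 204 minutes = 3 hours and 24 minutes.
True time: 6:15 + 3 hours and 24 minutes = 9:39.

Final answer: 9:39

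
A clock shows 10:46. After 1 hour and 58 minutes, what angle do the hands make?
First find the time 1 hour and 58 minutes after 10:46.
Total minutes: 10 x 60 + 46 + 1 x 60 + 58 = 764.
764 mod 720 = 44 minutes = 12:44.
Now compute the angle at 12:44:
Hour hand: 0 x 30 + 44 x 0.5 = 22 degrees
Minute hand: 44 x 6 = 264 degrees
Difference: |22 - 264| = 242 degrees
Smaller angle: 360 - 242 = 118 degrees

Final answer: 118 degrees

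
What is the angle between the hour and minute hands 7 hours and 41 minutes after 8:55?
First find the time 7 hours and 41 minutes after 8:55.
Total minutes: 8 x 60 + 55 + 7 x 60 + 41 = 996.
996 mod 720 = 276 minutes = 4:36.
Now compute the angle at 4:36:
Hour hand: 4 x 30 + 36 x 0.5 = 138 degrees
Minute hand: 36 x 6 = 216 degrees
Difference: |138 - 216| = 78 degrees
The angle is 78 degrees

Final answer: 78 degrees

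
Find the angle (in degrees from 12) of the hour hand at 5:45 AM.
The hour hand moves 30 degrees per hour and 0.5 degrees per minute.
At 5:45: (5) x 30 + 45 x 0.5 = 150 + 22.5 = 172.5 degrees

Final answer: 172.5 degrees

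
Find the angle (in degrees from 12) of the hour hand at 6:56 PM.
The hour hand moves 30 degrees per hour and 0.5 degrees per minute.
At 6:56: (6) x 30 + 56 x 0.5 = 180 + 28 = 208 degrees

Final answer: 208 degrees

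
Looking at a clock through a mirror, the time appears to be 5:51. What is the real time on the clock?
Reflection across the vertical (12-6) axis maps a hand at angle A degrees to (360 - A) degrees, which sends a reading of T minutes past 12:00 to (720 - T) minutes past 12:00.
Mirror reads 5:51 = 351 minutes past 12:00.
Actual time: (720 - 351) mod 720 = 369 minutes = 6:09.

Final answer: 6:09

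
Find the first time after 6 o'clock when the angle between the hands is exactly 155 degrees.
At t minutes past 6:00, the hour hand is at 30 x 6 + 0.5t degrees and the minute hand is at 6t degrees.
The smaller angle between them is 155 degrees when |30H - 5.5t| = 155 or |30H - 5.5t| = 205.
With H = 6, solve 30 x 6 - 5.5t = +/- target for each target:
  t = (30 x 6 - 155) / 5.5 = 4.55
  t = (30 x 6 + 155) / 5.5 = 60.91 (outside (0, 60))
  t = (30 x 6 - 205) / 5.5 = -4.55 (outside (0, 60))
  t = (30 x 6 + 205) / 5.5 = 70 (outside (0, 60))
Valid solutions in (0, 60): {4.55} minutes.
The first occurrence is t = 4.55 minutes.
The hands form a 155-degree angle at 4.55 minutes past 6:00.

Final answer: 4.55 minutes past 6:00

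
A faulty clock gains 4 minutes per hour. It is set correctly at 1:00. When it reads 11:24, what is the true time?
For every 60 true minutes, the faulty clock advances 64 minutes, so 1 faulty-clock minute corresponds to 60/64 true minutes.
From 1:00 to 11:24 on the faulty dial is 624 minutes.
True elapsed: 624 x 60/64 = 585 minutes = 9 hours and 45 minutes.
True time: 1:00 + 9 hours and 45 minutes = 10:45.

Final answer: 10:45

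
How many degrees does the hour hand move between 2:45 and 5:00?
The hour hand moves 0.5 degrees per minute.
Time elapsed: 5:00 - 2:45 = 135 minutes
Angular displacement: 135 x 0.5 = 67.5 degrees

Final answer: 67.5 degrees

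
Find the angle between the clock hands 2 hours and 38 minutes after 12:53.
First find the time 2 hours and 38 minutes after 12:53.
Total minutes: 12 x 60 + 53 + 2 x 60 + 38 = 931.
931 mod 720 = 211 minutes = 3:31.
Now compute the angle at 3:31:
Hour hand: 3 x 30 + 31 x 0.5 = 105.5 degrees
Minute hand: 31 x 6 = 186 degrees
Difference: |105.5 - 186| = 80.5 degrees
The angle is 80.5 degrees

Final answer: 80.5 degrees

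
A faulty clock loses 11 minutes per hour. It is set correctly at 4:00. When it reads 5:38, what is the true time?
For every 60 true minutes, the faulty clock advances 49 minutes, so 1 faulty-clock minute corresponds to 60/49 true minutes.
From 4:00 to 5:38 on the faulty dial is 98 minutes.
True elapsed: 98 x 60/49 = 120 minutes = 2 hours.
True time: 4:00 + 2 hours = 6:00.

Final answer: 6:00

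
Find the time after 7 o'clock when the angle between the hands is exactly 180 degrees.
For hands to be 180 degrees apart: |30H - 5.5t| = 180
With H = 7: t = (30 x 7 + 180)/5.5 = 70.91 or t = (30 x 7 - 180)/5.5 = 5.45
First valid solution (0 < t < 60): t = 5.45 minutes
The hands are opposite at 5.45 minutes past 7:00.

Final answer: 5.45 minutes past 7:00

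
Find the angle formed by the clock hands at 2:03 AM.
Hour hand position: 2 x 30 + 3 x 0.5 = 61.5 degrees
Minute hand position: 3 x 6 = 18 degrees
Difference: |61.5 - 18| = 43.5 degrees
The angle between the hands is 43.5 degrees

Final answer: 43.5 degrees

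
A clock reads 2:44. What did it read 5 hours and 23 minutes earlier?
Starting time: 2:44 = 164 total minutes past 12:00
Subtracting: 5 hours and 23 minutes = 323 minutes
164 - 323 = -159 (negative, add 12 hours = 720) = 561 minutes
= 9 hours and 21 minutes past 12:00 = 9:21

Final answer: 9:21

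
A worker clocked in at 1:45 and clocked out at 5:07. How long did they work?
From 1:45 to 5:07:
(5 x 60 + 7) - (1 x 60 + 45) = 307 - 105 = 202 minutes
= 3 hours and 22 minutes

Final answer: 3 hours and 22 minutes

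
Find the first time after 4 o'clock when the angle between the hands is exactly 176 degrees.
At t minutes past 4:00, the hour hand is at 30 x 4 + 0.5t degrees and the minute hand is at 6t degrees.
The smaller angle between them is 176 degrees when |30H - 5.5t| = 176 or |30H - 5.5t| = 184.
With H = 4, solve 30 x 4 - 5.5t = +/- target for each target:
  t = (30 x 4 - 176) / 5.5 = -10.18 (outside (0, 60))
  t = (30 x 4 + 176) / 5.5 = 53.82
  t = (30 x 4 - 184) / 5.5 = -11.64 (outside (0, 60))
  t = (30 x 4 + 184) / 5.5 = 55.27
Valid solutions in (0, 60): {53.82, 55.27} minutes.
The first occurrence is t = 53.82 minutes.
The hands form a 176-degree angle at 53.82 minutes past 4:00.

Final answer: 53.82 minutes past 4:00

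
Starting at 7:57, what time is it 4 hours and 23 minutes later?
Starting time: 7:57
Adding 23 minutes to 57 minutes: 57 + 23 = 80 minutes = 1 hour and 20 minutes
Adding 4 hours: 7 + 4 + 1 (carry) = 12
Final time: 12:20

Final answer: 12:20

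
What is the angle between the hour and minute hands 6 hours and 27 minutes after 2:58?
First find the time 6 hours and 27 minutes after 2:58.
Total minutes: 2 x 60 + 58 + 6 x 60 + 27 = 565.
565 mod 720 = 565 minutes = 9:25.
Now compute the angle at 9:25:
Hour hand: 9 x 30 + 25 x 0.5 = 282.5 degrees
Minute hand: 25 x 6 = 150 degrees
Difference: |282.5 - 150| = 132.5 degrees
The angle is 132.5 degrees

Final answer: 132.5 degrees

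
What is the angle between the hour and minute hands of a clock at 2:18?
Hour hand position: 2 x 30 + 18 x 0.5 = 69 degrees
Minute hand position: 18 x 6 = 108 degrees
Difference: |69 - 108| = 39 degrees
The angle between the hands is 39 degrees

Final answer: 39 degrees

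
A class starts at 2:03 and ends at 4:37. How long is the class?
From 2:03 to 4:37:
(4 x 60 + 37) - (2 x 60 + 3) = 277 - 123 = 154 minutes
= 2 hours and 34 minutes

Final answer: 2 hours and 34 minutes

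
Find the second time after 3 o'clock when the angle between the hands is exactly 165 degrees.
At t minutes past 3:00, the hour hand is at 30 x 3 + 0.5t degrees and the minute hand is at 6t degrees.
The smaller angle between them is 165 degrees when |30H - 5.5t| = 165 or |30H - 5.5t| = 195.
With H = 3, solve 30 x 3 - 5.5t = +/- target for each target:
  t = (30 x 3 - 165) / 5.5 = -13.64 (outside (0, 60))
  t = (30 x 3 + 165) / 5.5 = 46.36
  t = (30 x 3 - 195) / 5.5 = -19.09 (outside (0, 60))
  t = (30 x 3 + 195) / 5.5 = 51.82
Valid solutions in (0, 60): {46.36, 51.82} minutes.
The second occurrence is t = 51.82 minutes.
The hands form a 165-degree angle at 51.82 minutes past 3:00.

Final answer: 51.82 minutes past 3:00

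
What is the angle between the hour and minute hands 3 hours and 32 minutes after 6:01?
First find the time 3 hours and 32 minutes after 6:01.
Total minutes: 6 x 60 + 1 + 3 x 60 + 32 = 573.
573 mod 720 = 573 minutes = 9:33.
Now compute the angle at 9:33:
Hour hand: 9 x 30 + 33 x 0.5 = 286.5 degrees
Minute hand: 33 x 6 = 198 degrees
Difference: |286.5 - 198| = 88.5 degrees
The angle is 88.5 degrees

Final answer: 88.5 degrees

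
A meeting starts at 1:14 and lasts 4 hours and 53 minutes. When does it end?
Starting time: 1:14
Adding 53 minutes to 14 minutes: 14 + 53 = 67 minutes = 1 hour and 7 minutes
Adding 4 hours: 1 + 4 + 1 (carry) = 6
Final time: 6:07

Final answer: 6:07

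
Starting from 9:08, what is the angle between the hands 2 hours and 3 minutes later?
First find the time 2 hours and 3 minutes after 9:08.
Total minutes: 9 x 60 + 8 + 2 x 60 + 3 = 671.
671 mod 720 = 671 minutes = 11:11.
Now compute the angle at 11:11:
Hour hand: 11 x 30 + 11 x 0.5 = 335.5 degrees
Minute hand: 11 x 6 = 66 degrees
Difference: |335.5 - 66| = 269.5 degrees
Smaller angle: 360 - 269.5 = 90.5 degrees

Final answer: 90.5 degrees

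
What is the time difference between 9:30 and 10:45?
From 9:30 to 10:45:
(10 x 60 + 45) - (9 x 60 + 30) = 645 - 570 = 75 minutes
= 1 hour and 15 minutes

Final answer: 1 hour and 15 minutes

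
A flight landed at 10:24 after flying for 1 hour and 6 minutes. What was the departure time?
Starting time: 10:24 = 624 total minutes past 12:00
Subtracting: 1 hour and 6 minutes = 66 minutes
624 - 66 = 558 minutes
= 9 hours and 18 minutes past 12:00 = 9:18

Final answer: 9:18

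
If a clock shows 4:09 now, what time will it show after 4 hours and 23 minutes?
Starting time: 4:09
Adding 23 minutes to 9 minutes: 9 + 23 = 32 minutes
Adding 4 hours: 4 + 4 = 8
Final time: 8:32

Final answer: 8:32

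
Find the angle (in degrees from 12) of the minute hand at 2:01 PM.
The minute hand moves 6 degrees per minute.
At 2:01: 1 x 6 = 6 degrees

Final answer: 6 degrees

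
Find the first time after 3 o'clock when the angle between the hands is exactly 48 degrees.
At t minutes past 3:00, the hour hand is at 30 x 3 + 0.5t degrees and the minute hand is at 6t degrees.
The smaller angle between them is 48 degrees when |30H - 5.5t| = 48 or |30H - 5.5t| = 312.
With H = 3, solve 30 x 3 - 5.5t = +/- target for each target:
  t = (30 x 3 - 48) / 5.5 = 7.64
  t = (30 x 3 + 48) / 5.5 = 25.09
  t = (30 x 3 - 312) / 5.5 = -40.36 (outside (0, 60))
  t = (30 x 3 + 312) / 5.5 = 73.09 (outside (0, 60))
Valid solutions in (0, 60): {7.64, 25.09} minutes.
The first occurrence is t = 7.64 minutes.
The hands form a 48-degree angle at 7.64 minutes past 3:00.

Final answer: 7.64 minutes past 3:00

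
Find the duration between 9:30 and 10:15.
From 9:30 to 10:15:
(10 x 60 + 15) - (9 x 60 + 30) = 615 - 570 = 45 minutes
= 45 minutes

Final answer: 45 minutes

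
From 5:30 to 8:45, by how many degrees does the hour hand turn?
The hour hand moves 0.5 degrees per minute.
Time elapsed: 8:45 - 5:30 = 195 minutes
Angular displacement: 195 x 0.5 = 97.5 degrees

Final answer: 97.5 degrees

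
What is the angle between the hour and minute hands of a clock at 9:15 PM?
Hour hand position: 9 x 30 + 15 x 0.5 = 277.5 degrees
Minute hand position: 15 x 6 = 90 degrees
Difference: |277.5 - 90| = 187.5 degrees
Since 187.5 > 180, the smaller angle is 360 - 187.5 = 172.5 degrees

Final answer: 172.5 degrees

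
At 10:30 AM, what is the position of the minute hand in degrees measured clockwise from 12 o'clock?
The minute hand moves 6 degrees per minute.
At 10:30: 30 x 6 = 180 degrees

Final answer: 180 degrees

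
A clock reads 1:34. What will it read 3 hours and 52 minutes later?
Starting time: 1:34
Adding 52 minutes to 34 minutes: 34 + 52 = 86 minutes = 1 hour and 26 minutes
Adding 3 hours: 1 + 3 + 1 (carry) = 5
Final time: 5:26

Final answer: 5:26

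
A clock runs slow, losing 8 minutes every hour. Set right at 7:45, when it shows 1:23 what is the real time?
For every 60 true minutes, the faulty clock advances 52 minutes, so 1 faulty-clock minute corresponds to 60/52 true minutes.
From 7:45 to 1:23 on the faulty dial is 338 minutes.
True elapsed: 338 x 60/52 = 390 minutes = 6 hours and 30 minutes.
True time: 7:45 + 6 hours and 30 minutes = 2:15.

Final answer: 2:15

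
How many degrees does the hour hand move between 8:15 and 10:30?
The hour hand moves 0.5 degrees per minute.
Time elapsed: 10:30 - 8:15 = 135 minutes
Angular displacement: 135 x 0.5 = 67.5 degrees

Final answer: 67.5 degrees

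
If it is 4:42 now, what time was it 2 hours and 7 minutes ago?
Starting time: 4:42 = 282 total minutes past 12:00
Subtracting: 2 hours and 7 minutes = 127 minutes
282 - 127 = 155 minutes
= 2 hours and 35 minutes past 12:00 = 2:35

Final answer: 2:35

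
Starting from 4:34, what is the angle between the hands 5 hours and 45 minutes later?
First find the time 5 hours and 45 minutes after 4:34.
Total minutes: 4 x 60 + 34 + 5 x 60 + 45 = 619.
619 mod 720 = 619 minutes = 10:19.
Now compute the angle at 10:19:
Hour hand: 10 x 30 + 19 x 0.5 = 309.5 degrees
Minute hand: 19 x 6 = 114 degrees
Difference: |309.5 - 114| = 195.5 degrees
Smaller angle: 360 - 195.5 = 164.5 degrees

Final answer: 164.5 degrees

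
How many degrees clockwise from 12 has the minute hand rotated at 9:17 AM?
The minute hand moves 6 degrees per minute.
At 9:17: 17 x 6 = 102 degrees

Final answer: 102 degrees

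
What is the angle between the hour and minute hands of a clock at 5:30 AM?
Hour hand position: 5 x 30 + 30 x 0.5 = 165 degrees
Minute hand position: 30 x 6 = 180 degrees
Difference: |165 - 180| = 15 degrees
The angle between the hands is 15 degrees

Final answer: 15 degrees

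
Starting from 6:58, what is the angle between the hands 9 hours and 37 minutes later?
First find the time 9 hours and 37 minutes after 6:58.
Total minutes: 6 x 60 + 58 + 9 x 60 + 37 = 995.
995 mod 720 = 275 minutes = 4:35.
Now compute the angle at 4:35:
Hour hand: 4 x 30 + 35 x 0.5 = 137.5 degrees
Minute hand: 35 x 6 = 210 degrees
Difference: |137.5 - 210| = 72.5 degrees
The angle is 72.5 degrees

Final answer: 72.5 degrees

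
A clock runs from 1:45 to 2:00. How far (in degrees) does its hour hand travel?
The hour hand moves 0.5 degrees per minute.
Time elapsed: 2:00 - 1:45 = 15 minutes
Angular displacement: 15 x 0.5 = 7.5 degrees

Final answer: 7.5 degrees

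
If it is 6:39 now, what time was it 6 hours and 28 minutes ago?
Starting time: 6:39 = 399 total minutes past 12:00
Subtracting: 6 hours and 28 minutes = 388 minutes
399 - 388 = 11 minutes
= 11 minutes past 12:00 = 12:11

Final answer: 12:11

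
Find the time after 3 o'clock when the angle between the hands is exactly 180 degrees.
For hands to be 180 degrees apart: |30H - 5.5t| = 180
With H = 3: t = (30 x 3 + 180)/5.5 = 49.09 or t = (30 x 3 - 180)/5.5 = -16.36
First valid solution (0 < t < 60): t = 49.09 minutes
The hands are opposite at 49.09 minutes past 3:00.

Final answer: 49.09 minutes past 3:00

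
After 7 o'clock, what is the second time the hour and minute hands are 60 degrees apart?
At t minutes past 7:00, the hour hand is at 30 x 7 + 0.5t degrees and the minute hand is at 6t degrees.
The smaller angle between them is 60 degrees when |30H - 5.5t| = 60 or |30H - 5.5t| = 300.
With H = 7, solve 30 x 7 - 5.5t = +/- target for each target:
  t = (30 x 7 - 60) / 5.5 = 27.27
  t = (30 x 7 + 60) / 5.5 = 49.09
  t = (30 x 7 - 300) / 5.5 = -16.36 (outside (0, 60))
  t = (30 x 7 + 300) / 5.5 = 92.73 (outside (0, 60))
Valid solutions in (0, 60): {27.27, 49.09} minutes.
The second occurrence is t = 49.09 minutes.
The hands form a 60-degree angle at 49.09 minutes past 7:00.

Final answer: 49.09 minutes past 7:00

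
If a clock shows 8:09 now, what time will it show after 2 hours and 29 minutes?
Starting time: 8:09
Adding 29 minutes to 9 minutes: 9 + 29 = 38 minutes
Adding 2 hours: 8 + 2 = 10
Final time: 10:38

Final answer: 10:38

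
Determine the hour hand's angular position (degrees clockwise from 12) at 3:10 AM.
The hour hand moves 30 degrees per hour and 0.5 degrees per minute.
At 3:10: (3) x 30 + 10 x 0.5 = 90 + 5 = 95 degrees

Final answer: 95 degrees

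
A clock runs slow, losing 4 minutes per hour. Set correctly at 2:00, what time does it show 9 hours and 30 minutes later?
For every 60 true minutes, the faulty clock advances 60 - 4 = 56 minutes.
True elapsed: 9 hours and 30 minutes = 570 minutes.
Faulty clock advances: 570 x 56/60 = 532 minutes (drift: 38 minutes behind).
Shown time: 2:00 + 532 minutes = 10:52.

Final answer: 10:52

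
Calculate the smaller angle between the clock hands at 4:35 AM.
Hour hand position: 4 x 30 + 35 x 0.5 = 137.5 degrees
Minute hand position: 35 x 6 = 210 degrees
Difference: |137.5 - 210| = 72.5 degrees
The angle between the hands is 72.5 degrees

Final answer: 72.5 degrees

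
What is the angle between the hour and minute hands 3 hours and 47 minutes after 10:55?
First find the time 3 hours and 47 minutes after 10:55.
Total minutes: 10 x 60 + 55 + 3 x 60 + 47 = 882.
882 mod 720 = 162 minutes = 2:42.
Now compute the angle at 2:42:
Hour hand: 2 x 30 + 42 x 0.5 = 81 degrees
Minute hand: 42 x 6 = 252 degrees
Difference: |81 - 252| = 171 degrees
The angle is 171 degrees

Final answer: 171 degrees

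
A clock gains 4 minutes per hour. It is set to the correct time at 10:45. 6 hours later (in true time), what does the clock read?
For every 60 true minutes, the faulty clock advances 60 + 4 = 64 minutes.
True elapsed: 6 hours = 360 minutes.
Faulty clock advances: 360 x 64/60 = 384 minutes (drift: 24 minutes ahead).
Shown time: 10:45 + 384 minutes = 5:09.

Final answer: 5:09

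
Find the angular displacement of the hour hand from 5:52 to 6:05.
The hour hand moves 0.5 degrees per minute.
Time elapsed: 6:05 - 5:52 = 13 minutes
Angular displacement: 13 x 0.5 = 6.5 degrees

Final answer: 6.5 degrees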